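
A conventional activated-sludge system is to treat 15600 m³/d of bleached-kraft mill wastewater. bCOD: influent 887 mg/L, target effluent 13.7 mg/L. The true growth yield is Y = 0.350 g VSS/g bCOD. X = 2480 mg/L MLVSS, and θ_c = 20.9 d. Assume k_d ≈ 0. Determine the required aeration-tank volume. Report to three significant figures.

Biomass mass balance (decay neglected): V·X = Y·Q·(S₀ − S)·θ_c, so V = 0.350 × 15600 × (887 − 13.7) × 20.9 / 2480 = 40184 m³.

V ≈ 40200 m³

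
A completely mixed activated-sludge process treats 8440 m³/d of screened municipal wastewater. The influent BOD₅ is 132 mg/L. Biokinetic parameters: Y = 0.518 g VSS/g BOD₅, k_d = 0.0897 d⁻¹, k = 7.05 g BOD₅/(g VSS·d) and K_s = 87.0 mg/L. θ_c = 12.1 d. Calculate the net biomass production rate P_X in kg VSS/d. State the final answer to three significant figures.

Effluent substrate depends only on kinetics and SRT: S = K_s(1 + k_d θ_c) / [θ_c(Yk − k_d) − 1] = 87.0 × (1 + 0.0897 × 12.1) / [12.1 × (0.518 × 7.05 − 0.0897) − 1] = 181.4 / 42.10 = 4.309 mg/L.
Correct the yield for decay: Y_obs = Y/(1 + k_d θ_c) = 0.518 / (1 + 0.0897 × 12.1) = 0.518 / 2.085 = 0.2484.
ΔS = 132 − 4.31 = 127.7 mg/L, so the substrate removal rate is 8440 × 127.7/1000 = 1078 kg BOD₅/d.
P_X = Y_obs · Q(S₀ − S) = 0.2484 × 1078 = 267.7 kg VSS/d.

P_X ≈ 268 kg VSS/d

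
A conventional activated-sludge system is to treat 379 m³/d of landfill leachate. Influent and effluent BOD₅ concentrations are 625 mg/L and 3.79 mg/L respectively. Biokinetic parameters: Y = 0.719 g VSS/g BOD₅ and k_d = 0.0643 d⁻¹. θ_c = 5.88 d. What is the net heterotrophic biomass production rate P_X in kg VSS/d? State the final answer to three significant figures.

P_X ≈ 123 kg VSS/d

Y_obs = Y / (1 + k_d θ_c) = 0.719 / (1 + 0.0643 × 5.88) = 0.719 / 1.378 = 0.5217.
ΔS = 625 − 3.79 = 621.2 mg/L, so the substrate removal rate is 379 × 621.2/1000 = 235.4 kg BOD₅/d.
Net biomass production P_X = Y_obs × Q·(S₀ − S) = 0.5217 × 235.4 = 122.8 kg VSS/d.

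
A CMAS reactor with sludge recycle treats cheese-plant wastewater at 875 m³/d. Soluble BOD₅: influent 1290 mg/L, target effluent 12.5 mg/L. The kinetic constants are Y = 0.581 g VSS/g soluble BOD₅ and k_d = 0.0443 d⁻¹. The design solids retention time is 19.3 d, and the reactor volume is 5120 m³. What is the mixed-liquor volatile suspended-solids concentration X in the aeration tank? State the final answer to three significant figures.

X ≈ 1320 mg/L

From V·X·(1 + k_d·θ_c) = Y·Q·(S₀ − S)·θ_c: X = 0.581 × 875 × (1290 − 12.5) × 19.3 / [5120 × (1 + 0.0443 × 19.3)] = 1320 mg/L.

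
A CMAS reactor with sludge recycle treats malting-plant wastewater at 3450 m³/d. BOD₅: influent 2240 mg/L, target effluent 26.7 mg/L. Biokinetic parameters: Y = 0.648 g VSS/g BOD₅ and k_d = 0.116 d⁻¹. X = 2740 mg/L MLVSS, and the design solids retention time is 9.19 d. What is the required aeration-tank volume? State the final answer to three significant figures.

V ≈ 8030 m³

From the SRT design equation V = Y Q (S₀−S) θ_c / [X (1 + k_d θ_c)] = 0.648 × 3450 × (2240 − 26.7) × 9.19 / [2740 × (1 + 0.116 × 9.19)] = 4.55×10^7 / 5661 = 8033 m³.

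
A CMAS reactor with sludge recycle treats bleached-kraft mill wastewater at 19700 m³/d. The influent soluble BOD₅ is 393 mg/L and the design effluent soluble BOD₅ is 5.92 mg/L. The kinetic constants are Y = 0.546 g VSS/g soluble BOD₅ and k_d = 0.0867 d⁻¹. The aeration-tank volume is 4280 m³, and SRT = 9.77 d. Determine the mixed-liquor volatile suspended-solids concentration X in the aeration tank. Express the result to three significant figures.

X ≈ 5150 mg/L

X = Y·Q·ΔS·θ_c / [V·(1 + k_d θ_c)] = 0.546 × 19700 × (393 − 5.92) × 9.77 / [4280 × (1 + 0.0867 × 9.77)] = 5146 mg/L.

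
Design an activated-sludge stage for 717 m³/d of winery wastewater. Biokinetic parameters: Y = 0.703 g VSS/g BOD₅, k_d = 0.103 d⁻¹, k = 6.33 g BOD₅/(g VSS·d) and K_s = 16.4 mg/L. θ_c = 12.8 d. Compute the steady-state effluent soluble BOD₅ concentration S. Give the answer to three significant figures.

From the Monod/SRT balance for a CMAS, S = K_s·(1+k_d θ_c)/[θ_c·(Y k − k_d) − 1] = 16.4 × (1 + 0.103 × 12.8) / [12.8 × (0.703 × 6.33 − 0.103) − 1] = 38.02 / 54.64 = 0.6958 mg/L.

S ≈ 0.696 mg/L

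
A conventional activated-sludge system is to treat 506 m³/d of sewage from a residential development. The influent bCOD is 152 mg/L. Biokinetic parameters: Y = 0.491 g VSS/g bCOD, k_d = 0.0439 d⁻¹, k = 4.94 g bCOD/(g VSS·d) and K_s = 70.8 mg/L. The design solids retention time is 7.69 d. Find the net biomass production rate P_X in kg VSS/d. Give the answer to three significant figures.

P_X ≈ 27.2 kg VSS/d

For a completely mixed reactor with recycle the Lawrence–McCarty relation gives S = K_s·(1 + k_d·θ_c) / [θ_c·(Y·k − k_d) − 1] = 70.8 × (1 + 0.0439 × 7.69) / [7.69 × (0.491 × 4.94 − 0.0439) − 1] = 94.70 / 17.31 = 5.469 mg/L.
Observed yield with endogenous decay: Y_obs = Y / (1 + k_d·θ_c) = 0.491 / (1 + 0.0439 × 7.69) = 0.491 / 1.338 = 0.3671 g VSS/g bCOD.
Mass of bCOD removed per day: Q(S₀ − S) = 506 × 146.5 g/m³ = 74.14 kg/d.
Biomass produced: P_X = Y_obs·Q·ΔS = 0.3671 × 74.14 ≈ 27.22 kg VSS/d.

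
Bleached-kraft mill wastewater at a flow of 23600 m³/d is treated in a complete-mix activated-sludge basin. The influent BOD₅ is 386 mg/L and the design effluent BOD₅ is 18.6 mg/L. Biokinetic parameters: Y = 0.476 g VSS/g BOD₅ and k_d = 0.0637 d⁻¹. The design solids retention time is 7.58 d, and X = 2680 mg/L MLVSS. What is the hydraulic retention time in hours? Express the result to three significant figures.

Rearranging the biomass balance for a CMAS with decay, V = Y·Q·ΔS·θ_c / [X·(1+k_d θ_c)] = 0.476 × 23600 × (386 − 18.6) × 7.58 / [2680 × (1 + 0.0637 × 7.58)] = 3.13×10^7 / 3974 = 7872 m³.
τ = V/Q = 7872/23600 = 0.3336 d, or 8.006 h.

τ ≈ 8.01 h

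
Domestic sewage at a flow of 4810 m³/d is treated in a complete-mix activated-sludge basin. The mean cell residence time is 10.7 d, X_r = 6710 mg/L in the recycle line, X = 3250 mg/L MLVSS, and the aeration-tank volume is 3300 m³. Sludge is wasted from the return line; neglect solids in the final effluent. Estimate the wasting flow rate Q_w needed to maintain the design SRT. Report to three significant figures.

Q_w ≈ 149 m³/d

Q_w = (V·X)/(θ_c X_r) = 3300 × 3250 / (10.7 × 6710) = 149.4 m³/d.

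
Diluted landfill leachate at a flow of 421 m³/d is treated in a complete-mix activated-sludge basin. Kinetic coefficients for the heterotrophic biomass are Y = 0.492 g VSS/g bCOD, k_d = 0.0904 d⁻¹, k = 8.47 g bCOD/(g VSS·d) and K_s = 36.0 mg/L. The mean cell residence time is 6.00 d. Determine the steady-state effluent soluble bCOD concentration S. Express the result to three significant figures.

For a completely mixed reactor with recycle the Lawrence–McCarty relation gives S = K_s·(1 + k_d·θ_c) / [θ_c·(Y·k − k_d) − 1] = 36.0 × (1 + 0.0904 × 6.00) / [6.00 × (0.492 × 8.47 − 0.0904) − 1] = 55.53 / 23.46 = 2.367 mg/L.

S ≈ 2.37 mg/L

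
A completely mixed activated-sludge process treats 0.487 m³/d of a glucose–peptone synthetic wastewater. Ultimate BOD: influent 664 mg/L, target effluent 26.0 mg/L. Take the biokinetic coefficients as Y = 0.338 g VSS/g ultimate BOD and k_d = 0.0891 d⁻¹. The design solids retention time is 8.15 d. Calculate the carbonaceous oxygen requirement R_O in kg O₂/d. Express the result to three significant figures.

R_O ≈ 0.224 kg O₂/d

The observed yield is Y_obs = Y/(1 + k_d·θ_c) = 0.338 / (1 + 0.0891 × 8.15) = 0.338 / 1.726 = 0.1958 g VSS per g ultimate BOD removed.
Q·(S₀ − S) = 0.487 × (664 − 26.0) × 10⁻³ = 0.3107 kg/d removed.
Net sludge production P_X = 0.1958 × 0.3107 = 0.06084 kg VSS/d.
R_O = Q·(S₀ − S) − 1.42·P_X = 0.3107 − 1.42 × 0.06084 = 0.2243 kg O₂/d.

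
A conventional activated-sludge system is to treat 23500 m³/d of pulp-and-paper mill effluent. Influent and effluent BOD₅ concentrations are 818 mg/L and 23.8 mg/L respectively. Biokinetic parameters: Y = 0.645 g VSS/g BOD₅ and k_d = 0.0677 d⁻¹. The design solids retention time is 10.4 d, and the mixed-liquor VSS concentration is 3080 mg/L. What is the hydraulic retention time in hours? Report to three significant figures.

τ ≈ 24.4 h

Steady-state biomass mass balance: V·X·(1 + k_d·θ_c) = Y·Q·(S₀ − S)·θ_c, so V = 0.645 × 23500 × (818 − 23.8) × 10.4 / [3080 × (1 + 0.0677 × 10.4)] = 1.25×10^8 / 5249 = 23853 m³.
HRT = V/Q = 23853 m³ / 23500 m³·d⁻¹ = 1.015 d × 24 = 24.36 h.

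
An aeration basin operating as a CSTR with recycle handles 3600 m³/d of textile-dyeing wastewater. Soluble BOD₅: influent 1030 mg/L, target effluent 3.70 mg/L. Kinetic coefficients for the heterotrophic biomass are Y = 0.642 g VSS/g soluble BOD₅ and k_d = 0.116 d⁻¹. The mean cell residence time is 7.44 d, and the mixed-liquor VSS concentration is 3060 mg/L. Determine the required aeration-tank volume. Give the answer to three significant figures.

V ≈ 3100 m³

Rearranging the biomass balance for a CMAS with decay, V = Y·Q·ΔS·θ_c / [X·(1+k_d θ_c)] = 0.642 × 3600 × (1030 − 3.70) × 7.44 / [3060 × (1 + 0.116 × 7.44)] = 1.76×10^7 / 5701 = 3096 m³.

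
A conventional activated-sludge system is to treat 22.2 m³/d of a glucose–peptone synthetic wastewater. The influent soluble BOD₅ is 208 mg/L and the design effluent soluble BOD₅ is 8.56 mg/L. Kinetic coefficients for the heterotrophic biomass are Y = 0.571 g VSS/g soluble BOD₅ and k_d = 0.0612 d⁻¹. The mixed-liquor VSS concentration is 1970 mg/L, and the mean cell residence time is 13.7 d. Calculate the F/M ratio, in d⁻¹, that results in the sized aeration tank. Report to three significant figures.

Steady-state biomass mass balance: V·X·(1 + k_d·θ_c) = Y·Q·(S₀ − S)·θ_c, so V = 0.571 × 22.2 × (208 − 8.56) × 13.7 / [1970 × (1 + 0.0612 × 13.7)] = 3.46×10^4 / 3622 = 9.563 m³.
F/M = applied load / biomass = Q·S₀/(V·X) = 22.2 × 208 / (9.563 × 1970) = 0.2451 d⁻¹.

F/M ≈ 0.245 d⁻¹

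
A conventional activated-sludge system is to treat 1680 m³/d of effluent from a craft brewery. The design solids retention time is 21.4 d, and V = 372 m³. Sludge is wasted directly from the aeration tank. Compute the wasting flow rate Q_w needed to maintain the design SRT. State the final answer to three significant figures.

With mixed-liquor wasting, θ_c = V/Q_w, so Q_w = V/θ_c = 372.0/21.4 = 17.38 m³/d.

Q_w ≈ 17.4 m³/d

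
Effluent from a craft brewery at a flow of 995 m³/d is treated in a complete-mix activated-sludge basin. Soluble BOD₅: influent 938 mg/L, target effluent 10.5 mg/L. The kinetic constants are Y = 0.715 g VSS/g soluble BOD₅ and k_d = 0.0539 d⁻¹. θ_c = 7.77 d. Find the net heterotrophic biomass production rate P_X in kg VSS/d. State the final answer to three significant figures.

Observed yield with endogenous decay: Y_obs = Y / (1 + k_d·θ_c) = 0.715 / (1 + 0.0539 × 7.77) = 0.715 / 1.419 = 0.5039 g VSS/g soluble BOD₅.
ΔS = 938 − 10.5 = 927.5 mg/L, so the substrate removal rate is 995 × 927.5/1000 = 922.9 kg soluble BOD₅/d.
P_X = Y_obs · Q(S₀ − S) = 0.5039 × 922.9 = 465.1 kg VSS/d.

P_X ≈ 465 kg VSS/d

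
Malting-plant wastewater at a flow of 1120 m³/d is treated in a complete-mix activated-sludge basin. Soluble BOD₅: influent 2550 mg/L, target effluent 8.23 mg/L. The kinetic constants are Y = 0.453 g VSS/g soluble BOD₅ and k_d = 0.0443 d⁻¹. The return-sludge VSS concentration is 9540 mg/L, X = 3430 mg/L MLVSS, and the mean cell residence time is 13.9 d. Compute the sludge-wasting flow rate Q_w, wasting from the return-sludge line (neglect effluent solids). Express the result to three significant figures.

Q_w ≈ 83.7 m³/d

Steady-state biomass mass balance: V·X·(1 + k_d·θ_c) = Y·Q·(S₀ − S)·θ_c, so V = 0.453 × 1120 × (2550 − 8.23) × 13.9 / [3430 × (1 + 0.0443 × 13.9)] = 1.79×10^7 / 5542 = 3234 m³.
Q_w = (V·X)/(θ_c X_r) = 3234 × 3430 / (13.9 × 9540) = 83.66 m³/d.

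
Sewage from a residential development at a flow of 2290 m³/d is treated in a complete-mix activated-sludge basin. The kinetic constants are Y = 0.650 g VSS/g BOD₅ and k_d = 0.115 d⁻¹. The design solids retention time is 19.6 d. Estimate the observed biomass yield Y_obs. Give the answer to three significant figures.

Y_obs = Y / (1 + k_d θ_c) = 0.650 / (1 + 0.115 × 19.6) = 0.650 / 3.254 = 0.1998.

Y_obs ≈ 0.200 g VSS/g BOD₅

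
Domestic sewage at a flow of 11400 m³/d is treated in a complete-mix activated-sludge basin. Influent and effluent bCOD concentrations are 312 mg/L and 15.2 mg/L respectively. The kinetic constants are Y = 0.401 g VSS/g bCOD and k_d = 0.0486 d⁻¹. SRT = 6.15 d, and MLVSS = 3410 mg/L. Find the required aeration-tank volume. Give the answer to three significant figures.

V ≈ 1880 m³

Rearranging the biomass balance for a CMAS with decay, V = Y·Q·ΔS·θ_c / [X·(1+k_d θ_c)] = 0.401 × 11400 × (312 − 15.2) × 6.15 / [3410 × (1 + 0.0486 × 6.15)] = 8.34×10^6 / 4429 = 1884 m³.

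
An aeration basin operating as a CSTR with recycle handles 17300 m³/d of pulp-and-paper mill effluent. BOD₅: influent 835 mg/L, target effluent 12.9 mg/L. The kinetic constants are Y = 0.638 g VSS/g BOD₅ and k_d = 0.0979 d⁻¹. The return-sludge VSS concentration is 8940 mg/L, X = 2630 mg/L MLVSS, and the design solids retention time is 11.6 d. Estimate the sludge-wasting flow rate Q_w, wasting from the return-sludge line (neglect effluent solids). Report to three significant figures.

Q_w ≈ 475 m³/d

From the SRT design equation V = Y Q (S₀−S) θ_c / [X (1 + k_d θ_c)] = 0.638 × 17300 × (835 − 12.9) × 11.6 / [2630 × (1 + 0.0979 × 11.6)] = 1.05×10^8 / 5617 = 18740 m³.
Q_w = (V·X)/(θ_c X_r) = 18740 × 2630 / (11.6 × 8940) = 475.3 m³/d.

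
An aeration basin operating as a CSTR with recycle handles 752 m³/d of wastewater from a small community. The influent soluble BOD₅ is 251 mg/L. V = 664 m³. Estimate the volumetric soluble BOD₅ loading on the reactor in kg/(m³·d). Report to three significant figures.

L_v ≈ 0.284 kg soluble BOD₅/(m³·d)

L_v = Q S₀ / V = 752 × 251 × 10⁻³ / 664.0 = 0.2843 kg/(m³·d).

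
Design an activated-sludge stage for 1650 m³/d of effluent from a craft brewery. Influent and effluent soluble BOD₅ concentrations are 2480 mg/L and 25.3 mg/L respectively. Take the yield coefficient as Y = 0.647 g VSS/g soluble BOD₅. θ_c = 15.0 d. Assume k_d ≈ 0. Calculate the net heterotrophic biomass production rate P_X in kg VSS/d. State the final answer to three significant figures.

With endogenous decay neglected, the observed yield equals the true yield: Y_obs = Y = 0.647 g VSS/g soluble BOD₅.
ΔS = 2480 − 25.3 = 2455 mg/L, so the substrate removal rate is 1650 × 2455/1000 = 4050 kg soluble BOD₅/d.
P_X = Y_obs · Q(S₀ − S) = 0.6470 × 4050 = 2621 kg VSS/d.

P_X ≈ 2620 kg VSS/d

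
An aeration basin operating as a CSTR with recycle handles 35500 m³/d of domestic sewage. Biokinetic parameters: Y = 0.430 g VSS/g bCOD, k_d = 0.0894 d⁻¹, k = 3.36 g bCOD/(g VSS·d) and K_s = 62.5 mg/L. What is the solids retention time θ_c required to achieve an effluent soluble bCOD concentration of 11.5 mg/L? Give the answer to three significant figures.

At the target effluent, Y k S/(K_s+S) = 0.430×3.36×11.5/74.00 = 0.2245 d⁻¹.
1/θ_c = 0.2245 − 0.0894 = 0.1351 d⁻¹, so θ_c = 7.400 d.

θ_c ≈ 7.40 d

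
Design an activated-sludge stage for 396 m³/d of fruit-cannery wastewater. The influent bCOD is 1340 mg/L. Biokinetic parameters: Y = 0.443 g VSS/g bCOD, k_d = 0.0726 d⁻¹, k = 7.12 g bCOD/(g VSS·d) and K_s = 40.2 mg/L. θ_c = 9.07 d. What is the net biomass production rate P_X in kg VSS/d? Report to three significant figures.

P_X ≈ 141 kg VSS/d

For a completely mixed reactor with recycle the Lawrence–McCarty relation gives S = K_s·(1 + k_d·θ_c) / [θ_c·(Y·k − k_d) − 1] = 40.2 × (1 + 0.0726 × 9.07) / [9.07 × (0.443 × 7.12 − 0.0726) − 1] = 66.67 / 26.95 = 2.474 mg/L.
Correct the yield for decay: Y_obs = Y/(1 + k_d θ_c) = 0.443 / (1 + 0.0726 × 9.07) = 0.443 / 1.658 = 0.2671.
ΔS = 1340 − 2.47 = 1338 mg/L, so the substrate removal rate is 396 × 1338/1000 = 529.7 kg bCOD/d.
Biomass produced: P_X = Y_obs·Q·ΔS = 0.2671 × 529.7 ≈ 141.5 kg VSS/d.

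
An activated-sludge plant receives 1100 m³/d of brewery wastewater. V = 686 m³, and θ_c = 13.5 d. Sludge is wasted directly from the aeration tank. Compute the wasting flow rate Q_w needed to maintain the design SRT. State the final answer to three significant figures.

Wasting from the aeration tank: Q_w = V / θ_c = 686.0 / 13.5 = 50.81 m³/d.

Q_w ≈ 50.8 m³/d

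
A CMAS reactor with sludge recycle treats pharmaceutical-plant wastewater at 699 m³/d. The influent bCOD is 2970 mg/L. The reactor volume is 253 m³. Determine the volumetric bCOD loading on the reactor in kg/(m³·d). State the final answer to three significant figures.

L_v ≈ 8.21 kg bCOD/(m³·d)

Volumetric loading L_v = Q·S₀ / V = 699 × 2970 g/m³ / 253.0 m³ = 8206 g/(m³·d) = 8.206 kg bCOD/(m³·d).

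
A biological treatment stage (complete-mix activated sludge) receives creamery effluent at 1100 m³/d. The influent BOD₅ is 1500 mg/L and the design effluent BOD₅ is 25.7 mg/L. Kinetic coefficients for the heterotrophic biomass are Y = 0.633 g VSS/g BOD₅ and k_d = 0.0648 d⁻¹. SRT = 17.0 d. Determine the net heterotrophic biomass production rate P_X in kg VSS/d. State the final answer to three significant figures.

P_X ≈ 488 kg VSS/d

Observed yield with endogenous decay: Y_obs = Y / (1 + k_d·θ_c) = 0.633 / (1 + 0.0648 × 17.0) = 0.633 / 2.102 = 0.3012 g VSS/g BOD₅.
Mass of BOD₅ removed per day: Q(S₀ − S) = 1100 × 1474 g/m³ = 1622 kg/d.
P_X = Y_obs · Q(S₀ − S) = 0.3012 × 1622 = 488.5 kg VSS/d.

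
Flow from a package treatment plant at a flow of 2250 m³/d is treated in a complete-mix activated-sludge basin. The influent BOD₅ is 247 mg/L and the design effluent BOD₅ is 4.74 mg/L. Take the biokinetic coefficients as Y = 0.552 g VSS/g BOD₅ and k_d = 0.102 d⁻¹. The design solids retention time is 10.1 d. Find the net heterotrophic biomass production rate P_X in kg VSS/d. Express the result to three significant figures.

P_X ≈ 148 kg VSS/d

Y_obs = Y / (1 + k_d θ_c) = 0.552 / (1 + 0.102 × 10.1) = 0.552 / 2.030 = 0.2719.
Substrate removed = Q·(S₀ − S) = 2250 m³/d × (247 − 4.74) g/m³ = 5.45×10^5 g/d = 545.1 kg/d.
P_X = Y_obs · Q(S₀ − S) = 0.2719 × 545.1 = 148.2 kg VSS/d.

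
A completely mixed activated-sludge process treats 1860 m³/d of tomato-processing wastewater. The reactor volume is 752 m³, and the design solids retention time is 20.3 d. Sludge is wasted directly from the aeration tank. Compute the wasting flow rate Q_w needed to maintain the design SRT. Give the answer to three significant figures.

Q_w ≈ 37.0 m³/d

With mixed-liquor wasting, θ_c = V/Q_w, so Q_w = V/θ_c = 752.0/20.3 = 37.04 m³/d.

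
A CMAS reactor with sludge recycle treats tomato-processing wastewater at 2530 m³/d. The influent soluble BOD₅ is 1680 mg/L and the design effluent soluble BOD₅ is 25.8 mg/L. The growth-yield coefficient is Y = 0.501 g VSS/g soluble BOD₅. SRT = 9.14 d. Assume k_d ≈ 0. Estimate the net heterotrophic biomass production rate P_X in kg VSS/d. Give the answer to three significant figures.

No decay correction is needed, so Y_obs = Y = 0.501.
Mass of soluble BOD₅ removed per day: Q(S₀ − S) = 2530 × 1654 g/m³ = 4185 kg/d.
Biomass produced: P_X = Y_obs·Q·ΔS = 0.5010 × 4185 ≈ 2097 kg VSS/d.

P_X ≈ 2100 kg VSS/d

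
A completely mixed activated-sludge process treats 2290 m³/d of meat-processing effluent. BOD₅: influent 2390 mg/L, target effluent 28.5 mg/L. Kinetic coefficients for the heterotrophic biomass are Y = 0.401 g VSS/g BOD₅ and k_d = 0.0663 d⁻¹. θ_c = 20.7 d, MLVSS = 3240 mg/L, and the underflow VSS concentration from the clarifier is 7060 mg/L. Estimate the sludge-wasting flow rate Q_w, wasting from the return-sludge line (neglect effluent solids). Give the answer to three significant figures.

Steady-state biomass mass balance: V·X·(1 + k_d·θ_c) = Y·Q·(S₀ − S)·θ_c, so V = 0.401 × 2290 × (2390 − 28.5) × 20.7 / [3240 × (1 + 0.0663 × 20.7)] = 4.49×10^7 / 7687 = 5840 m³.
Q_w = (V·X)/(θ_c X_r) = 5840 × 3240 / (20.7 × 7060) = 129.5 m³/d.

Q_w ≈ 129 m³/d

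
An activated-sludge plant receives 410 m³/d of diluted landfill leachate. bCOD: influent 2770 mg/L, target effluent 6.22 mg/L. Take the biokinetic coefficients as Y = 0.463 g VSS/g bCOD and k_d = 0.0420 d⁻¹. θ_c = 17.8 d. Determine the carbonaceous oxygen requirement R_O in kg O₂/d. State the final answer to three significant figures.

R_O ≈ 707 kg O₂/d

Y_obs = Y / (1 + k_d θ_c) = 0.463 / (1 + 0.0420 × 17.8) = 0.463 / 1.748 = 0.2649.
ΔS = 2770 − 6.22 = 2764 mg/L, so the substrate removal rate is 410 × 2764/1000 = 1133 kg bCOD/d.
Net sludge production P_X = 0.2649 × 1133 = 300.2 kg VSS/d.
Carbonaceous O₂ demand = substrate oxidised − cell-mass equivalent = 1133 − 1.42 × 300.2 = 706.9 kg O₂/d.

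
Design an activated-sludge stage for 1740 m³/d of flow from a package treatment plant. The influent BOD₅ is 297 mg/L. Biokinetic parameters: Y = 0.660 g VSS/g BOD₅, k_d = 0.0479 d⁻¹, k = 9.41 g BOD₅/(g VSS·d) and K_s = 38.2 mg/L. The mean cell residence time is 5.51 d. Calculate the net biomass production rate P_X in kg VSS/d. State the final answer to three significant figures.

Effluent substrate depends only on kinetics and SRT: S = K_s(1 + k_d θ_c) / [θ_c(Yk − k_d) − 1] = 38.2 × (1 + 0.0479 × 5.51) / [5.51 × (0.660 × 9.41 − 0.0479) − 1] = 48.28 / 32.96 = 1.465 mg/L.
The observed yield is Y_obs = Y/(1 + k_d·θ_c) = 0.660 / (1 + 0.0479 × 5.51) = 0.660 / 1.264 = 0.5222 g VSS per g BOD₅ removed.
Mass of BOD₅ removed per day: Q(S₀ − S) = 1740 × 295.5 g/m³ = 514.2 kg/d.
So the net sludge growth is P_X = 0.5222 × 514.2 = 268.5 kg VSS/d.

P_X ≈ 269 kg VSS/d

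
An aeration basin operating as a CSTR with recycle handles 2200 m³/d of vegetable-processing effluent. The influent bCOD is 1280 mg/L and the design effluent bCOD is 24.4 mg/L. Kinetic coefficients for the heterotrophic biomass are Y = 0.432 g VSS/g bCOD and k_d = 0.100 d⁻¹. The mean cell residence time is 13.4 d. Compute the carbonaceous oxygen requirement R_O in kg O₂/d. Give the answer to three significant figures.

The observed yield is Y_obs = Y/(1 + k_d·θ_c) = 0.432 / (1 + 0.100 × 13.4) = 0.432 / 2.340 = 0.1846 g VSS per g bCOD removed.
Q·(S₀ − S) = 2200 × (1280 − 24.4) × 10⁻³ = 2762 kg/d removed.
Biomass synthesised: P_X = Y_obs × 2762 = 510.0 kg VSS/d.
Carbonaceous O₂ demand = substrate oxidised − cell-mass equivalent = 2762 − 1.42 × 510.0 = 2038 kg O₂/d.

R_O ≈ 2040 kg O₂/d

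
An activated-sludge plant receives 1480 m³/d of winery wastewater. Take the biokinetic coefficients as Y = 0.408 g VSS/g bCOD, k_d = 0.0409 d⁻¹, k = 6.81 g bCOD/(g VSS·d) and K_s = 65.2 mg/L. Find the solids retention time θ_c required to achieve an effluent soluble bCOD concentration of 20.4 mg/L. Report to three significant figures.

θ_c ≈ 1.61 d

At the target effluent, Y k S/(K_s+S) = 0.408×6.81×20.4/85.60 = 0.6622 d⁻¹.
1/θ_c = 0.6622 − 0.0409 = 0.6213 d⁻¹, so θ_c = 1.610 d.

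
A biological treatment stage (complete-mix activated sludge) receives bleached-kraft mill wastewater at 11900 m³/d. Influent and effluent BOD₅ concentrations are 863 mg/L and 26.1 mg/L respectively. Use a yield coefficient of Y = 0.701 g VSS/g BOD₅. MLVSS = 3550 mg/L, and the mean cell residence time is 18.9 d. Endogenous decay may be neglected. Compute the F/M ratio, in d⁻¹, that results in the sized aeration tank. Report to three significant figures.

F/M ≈ 0.0778 d⁻¹

With k_d = 0 the design equation reduces to V = Y Q (S₀−S) θ_c / X = 0.701 × 11900 × (863 − 26.1) × 18.9 / 3550 = 37168 m³.
F/M = Q·S₀ / (V·X) = 11900 × 863 / (37168 × 3550) = 0.07783 g BOD₅·(g VSS·d)⁻¹.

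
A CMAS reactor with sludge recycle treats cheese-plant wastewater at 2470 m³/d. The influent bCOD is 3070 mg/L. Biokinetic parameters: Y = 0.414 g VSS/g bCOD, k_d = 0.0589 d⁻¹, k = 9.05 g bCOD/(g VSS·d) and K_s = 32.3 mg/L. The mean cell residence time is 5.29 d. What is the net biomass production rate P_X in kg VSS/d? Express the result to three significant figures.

P_X ≈ 2390 kg VSS/d

Effluent substrate depends only on kinetics and SRT: S = K_s(1 + k_d θ_c) / [θ_c(Yk − k_d) − 1] = 32.3 × (1 + 0.0589 × 5.29) / [5.29 × (0.414 × 9.05 − 0.0589) − 1] = 42.36 / 18.51 = 2.289 mg/L.
The observed yield is Y_obs = Y/(1 + k_d·θ_c) = 0.414 / (1 + 0.0589 × 5.29) = 0.414 / 1.312 = 0.3156 g VSS per g bCOD removed.
ΔS = 3070 − 2.29 = 3068 mg/L, so the substrate removal rate is 2470 × 3068/1000 = 7577 kg bCOD/d.
P_X = Y_obs · Q(S₀ − S) = 0.3156 × 7577 = 2392 kg VSS/d.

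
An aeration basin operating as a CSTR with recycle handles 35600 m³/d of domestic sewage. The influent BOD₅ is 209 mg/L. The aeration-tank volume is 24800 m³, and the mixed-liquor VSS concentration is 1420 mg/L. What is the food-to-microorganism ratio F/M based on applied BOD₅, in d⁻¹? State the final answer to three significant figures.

F/M ≈ 0.211 d⁻¹

Food-to-microorganism ratio F/M = Q S₀ / (V X) = 35600 × 209 / (24800 × 1420) = 0.2113 d⁻¹.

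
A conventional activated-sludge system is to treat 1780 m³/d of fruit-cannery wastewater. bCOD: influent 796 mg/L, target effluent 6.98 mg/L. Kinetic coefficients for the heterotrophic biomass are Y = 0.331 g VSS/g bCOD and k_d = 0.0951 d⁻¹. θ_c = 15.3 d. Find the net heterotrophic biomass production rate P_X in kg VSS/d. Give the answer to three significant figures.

P_X ≈ 189 kg VSS/d

The observed yield is Y_obs = Y/(1 + k_d·θ_c) = 0.331 / (1 + 0.0951 × 15.3) = 0.331 / 2.455 = 0.1348 g VSS per g bCOD removed.
Substrate removed = Q·(S₀ − S) = 1780 m³/d × (796 − 6.98) g/m³ = 1.4×10^6 g/d = 1404 kg/d.
So the net sludge growth is P_X = 0.1348 × 1404 = 189.4 kg VSS/d.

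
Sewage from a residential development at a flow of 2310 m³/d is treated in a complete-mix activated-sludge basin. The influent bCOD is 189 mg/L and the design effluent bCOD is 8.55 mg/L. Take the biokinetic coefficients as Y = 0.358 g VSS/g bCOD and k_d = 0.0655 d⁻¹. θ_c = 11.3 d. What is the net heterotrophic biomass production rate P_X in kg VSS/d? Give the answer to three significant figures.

Observed yield with endogenous decay: Y_obs = Y / (1 + k_d·θ_c) = 0.358 / (1 + 0.0655 × 11.3) = 0.358 / 1.740 = 0.2057 g VSS/g bCOD.
Q·(S₀ − S) = 2310 × (189 − 8.55) × 10⁻³ = 416.8 kg/d removed.
Biomass produced: P_X = Y_obs·Q·ΔS = 0.2057 × 416.8 ≈ 85.76 kg VSS/d.

P_X ≈ 85.8 kg VSS/d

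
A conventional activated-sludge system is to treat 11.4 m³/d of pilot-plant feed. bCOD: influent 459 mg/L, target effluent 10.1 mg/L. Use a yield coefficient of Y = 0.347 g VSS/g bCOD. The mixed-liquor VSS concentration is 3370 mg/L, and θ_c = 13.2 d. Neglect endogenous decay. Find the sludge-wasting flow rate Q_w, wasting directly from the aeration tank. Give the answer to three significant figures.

With k_d = 0 the design equation reduces to V = Y Q (S₀−S) θ_c / X = 0.347 × 11.4 × (459 − 10.1) × 13.2 / 3370 = 6.955 m³.
With mixed-liquor wasting, θ_c = V/Q_w, so Q_w = V/θ_c = 6.955/13.2 = 0.5269 m³/d.

Q_w ≈ 0.527 m³/d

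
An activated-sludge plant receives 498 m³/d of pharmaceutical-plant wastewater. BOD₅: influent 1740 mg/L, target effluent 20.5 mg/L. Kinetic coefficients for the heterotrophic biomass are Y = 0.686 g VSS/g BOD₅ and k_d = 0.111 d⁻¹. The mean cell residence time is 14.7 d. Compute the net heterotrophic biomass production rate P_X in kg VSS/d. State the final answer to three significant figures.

The observed yield is Y_obs = Y/(1 + k_d·θ_c) = 0.686 / (1 + 0.111 × 14.7) = 0.686 / 2.632 = 0.2607 g VSS per g BOD₅ removed.
Q·(S₀ − S) = 498 × (1740 − 20.5) × 10⁻³ = 856.3 kg/d removed.
Biomass produced: P_X = Y_obs·Q·ΔS = 0.2607 × 856.3 ≈ 223.2 kg VSS/d.

P_X ≈ 223 kg VSS/d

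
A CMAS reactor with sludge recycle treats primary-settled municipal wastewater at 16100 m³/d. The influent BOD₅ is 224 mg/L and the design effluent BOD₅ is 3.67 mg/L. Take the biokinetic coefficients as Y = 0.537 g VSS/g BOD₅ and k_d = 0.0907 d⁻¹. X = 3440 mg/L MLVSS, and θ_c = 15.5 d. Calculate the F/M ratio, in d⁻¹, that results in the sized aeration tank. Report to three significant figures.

Steady-state biomass mass balance: V·X·(1 + k_d·θ_c) = Y·Q·(S₀ − S)·θ_c, so V = 0.537 × 16100 × (224 − 3.67) × 15.5 / [3440 × (1 + 0.0907 × 15.5)] = 2.95×10^7 / 8276 = 3568 m³.
Food-to-microorganism ratio F/M = Q S₀ / (V X) = 16100 × 224 / (3568 × 3440) = 0.2939 d⁻¹.

F/M ≈ 0.294 d⁻¹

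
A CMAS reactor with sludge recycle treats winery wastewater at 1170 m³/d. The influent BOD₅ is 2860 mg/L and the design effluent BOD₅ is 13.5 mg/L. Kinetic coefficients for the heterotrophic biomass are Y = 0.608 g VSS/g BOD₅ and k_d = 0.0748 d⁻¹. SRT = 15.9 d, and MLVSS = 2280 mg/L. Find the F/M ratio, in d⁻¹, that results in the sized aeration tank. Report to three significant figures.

F/M ≈ 0.228 d⁻¹

Rearranging the biomass balance for a CMAS with decay, V = Y·Q·ΔS·θ_c / [X·(1+k_d θ_c)] = 0.608 × 1170 × (2860 − 13.5) × 15.9 / [2280 × (1 + 0.0748 × 15.9)] = 3.22×10^7 / 4992 = 6450 m³.
Food-to-microorganism ratio F/M = Q S₀ / (V X) = 1170 × 2860 / (6450 × 2280) = 0.2275 d⁻¹.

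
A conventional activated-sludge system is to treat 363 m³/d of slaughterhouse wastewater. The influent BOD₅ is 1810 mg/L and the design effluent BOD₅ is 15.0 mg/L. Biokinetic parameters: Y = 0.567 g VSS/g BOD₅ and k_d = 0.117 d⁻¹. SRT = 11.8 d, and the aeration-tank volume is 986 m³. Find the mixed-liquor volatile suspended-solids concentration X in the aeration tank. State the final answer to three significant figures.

Solving the biomass balance for X: X = Y Q (S₀−S) θ_c / [V (1+k_d θ_c)] = 0.567 × 363 × (1810 − 15.0) × 11.8 / [986 × (1 + 0.117 × 11.8)] = 1857 mg/L.

X ≈ 1860 mg/L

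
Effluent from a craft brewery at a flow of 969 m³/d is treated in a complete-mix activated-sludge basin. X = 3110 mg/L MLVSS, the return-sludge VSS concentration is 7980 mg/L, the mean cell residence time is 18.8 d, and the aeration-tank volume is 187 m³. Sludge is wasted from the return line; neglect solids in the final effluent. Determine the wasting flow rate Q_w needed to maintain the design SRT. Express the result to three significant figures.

Q_w ≈ 3.88 m³/d

θ_c = V·X/(Q_w·X_r) when wasting from the recycle, so Q_w = V·X/(θ_c·X_r) = 187.0 × 3110 / (18.8 × 7980) = 3.877 m³/d.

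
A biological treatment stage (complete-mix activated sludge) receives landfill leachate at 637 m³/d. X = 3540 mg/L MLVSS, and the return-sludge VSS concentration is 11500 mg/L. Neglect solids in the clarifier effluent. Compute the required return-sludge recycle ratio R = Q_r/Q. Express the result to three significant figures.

Solids balance on the clarifier gives (1+R)X = R·X_r, so R = X/(X_r − X) = 3540 / (11500 − 3540) = 0.4447.

R ≈ 0.445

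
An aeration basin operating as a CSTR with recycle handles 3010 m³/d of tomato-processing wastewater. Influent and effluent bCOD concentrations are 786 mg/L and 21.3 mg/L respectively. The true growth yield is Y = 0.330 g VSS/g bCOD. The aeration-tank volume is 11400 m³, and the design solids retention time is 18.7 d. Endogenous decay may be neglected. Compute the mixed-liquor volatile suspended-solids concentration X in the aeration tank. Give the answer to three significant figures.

X = Y·Q·ΔS·θ_c / V = 0.330 × 3010 × (786 − 21.3) × 18.7 / 11400 = 1246 mg/L.

X ≈ 1250 mg/L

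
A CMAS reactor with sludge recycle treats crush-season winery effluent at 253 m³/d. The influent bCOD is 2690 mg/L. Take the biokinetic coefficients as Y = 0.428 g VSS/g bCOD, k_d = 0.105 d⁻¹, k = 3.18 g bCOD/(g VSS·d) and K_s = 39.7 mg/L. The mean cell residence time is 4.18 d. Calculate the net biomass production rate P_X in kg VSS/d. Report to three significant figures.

P_X ≈ 201 kg VSS/d

For a completely mixed reactor with recycle the Lawrence–McCarty relation gives S = K_s·(1 + k_d·θ_c) / [θ_c·(Y·k − k_d) − 1] = 39.7 × (1 + 0.105 × 4.18) / [4.18 × (0.428 × 3.18 − 0.105) − 1] = 57.12 / 4.250 = 13.44 mg/L.
Y_obs = Y / (1 + k_d θ_c) = 0.428 / (1 + 0.105 × 4.18) = 0.428 / 1.439 = 0.2974.
Substrate removed = Q·(S₀ − S) = 253 m³/d × (2690 − 13.4) g/m³ = 6.77×10^5 g/d = 677.2 kg/d.
Net biomass production P_X = Y_obs × Q·(S₀ − S) = 0.2974 × 677.2 = 201.4 kg VSS/d.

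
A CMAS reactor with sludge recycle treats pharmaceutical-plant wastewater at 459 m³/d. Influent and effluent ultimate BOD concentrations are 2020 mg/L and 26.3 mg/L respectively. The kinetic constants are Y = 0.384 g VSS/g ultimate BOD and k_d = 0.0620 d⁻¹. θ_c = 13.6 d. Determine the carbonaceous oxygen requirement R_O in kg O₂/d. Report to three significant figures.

R_O ≈ 644 kg O₂/d

Observed yield with endogenous decay: Y_obs = Y / (1 + k_d·θ_c) = 0.384 / (1 + 0.0620 × 13.6) = 0.384 / 1.843 = 0.2083 g VSS/g ultimate BOD.
Substrate removed = Q·(S₀ − S) = 459 m³/d × (2020 − 26.3) g/m³ = 9.15×10^5 g/d = 915.1 kg/d.
Net sludge production P_X = 0.2083 × 915.1 = 190.6 kg VSS/d.
R_O = Q·(S₀ − S) − 1.42·P_X = 915.1 − 1.42 × 190.6 = 644.4 kg O₂/d.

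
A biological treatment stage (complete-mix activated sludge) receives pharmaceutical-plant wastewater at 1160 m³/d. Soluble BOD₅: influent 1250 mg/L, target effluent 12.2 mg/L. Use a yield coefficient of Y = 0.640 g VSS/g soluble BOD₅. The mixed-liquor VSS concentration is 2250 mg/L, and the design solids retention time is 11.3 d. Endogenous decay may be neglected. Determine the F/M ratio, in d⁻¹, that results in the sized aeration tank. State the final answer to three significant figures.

V·X = Y·Q·ΔS·θ_c gives V = 0.640 × 1160 × (1250 − 12.2) × 11.3 / 2250 = 4615 m³.
F/M = applied load / biomass = Q·S₀/(V·X) = 1160 × 1250 / (4615 × 2250) = 0.1396 d⁻¹.

F/M ≈ 0.140 d⁻¹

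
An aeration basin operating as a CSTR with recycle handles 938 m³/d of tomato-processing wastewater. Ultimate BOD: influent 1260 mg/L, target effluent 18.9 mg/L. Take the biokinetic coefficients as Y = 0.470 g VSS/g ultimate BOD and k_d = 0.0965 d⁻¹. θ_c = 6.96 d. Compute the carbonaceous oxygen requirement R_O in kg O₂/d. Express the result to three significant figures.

Observed yield with endogenous decay: Y_obs = Y / (1 + k_d·θ_c) = 0.470 / (1 + 0.0965 × 6.96) = 0.470 / 1.672 = 0.2812 g VSS/g ultimate BOD.
Substrate removed = Q·(S₀ − S) = 938 m³/d × (1260 − 18.9) g/m³ = 1.16×10^6 g/d = 1164 kg/d.
Net sludge production P_X = 0.2812 × 1164 = 327.3 kg VSS/d.
Carbonaceous O₂ demand = substrate oxidised − cell-mass equivalent = 1164 − 1.42 × 327.3 = 699.4 kg O₂/d.

R_O ≈ 699 kg O₂/d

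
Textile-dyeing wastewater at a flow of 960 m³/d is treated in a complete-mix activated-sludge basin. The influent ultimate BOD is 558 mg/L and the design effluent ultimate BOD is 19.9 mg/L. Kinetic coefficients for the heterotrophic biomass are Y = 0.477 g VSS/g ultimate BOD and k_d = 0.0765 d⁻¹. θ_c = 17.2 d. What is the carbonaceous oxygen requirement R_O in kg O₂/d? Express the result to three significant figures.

The observed yield is Y_obs = Y/(1 + k_d·θ_c) = 0.477 / (1 + 0.0765 × 17.2) = 0.477 / 2.316 = 0.2060 g VSS per g ultimate BOD removed.
Q·(S₀ − S) = 960 × (558 − 19.9) × 10⁻³ = 516.6 kg/d removed.
Biomass synthesised: P_X = Y_obs × 516.6 = 106.4 kg VSS/d.
R_O = Q·(S₀ − S) − 1.42·P_X = 516.6 − 1.42 × 106.4 = 365.5 kg O₂/d.

R_O ≈ 365 kg O₂/d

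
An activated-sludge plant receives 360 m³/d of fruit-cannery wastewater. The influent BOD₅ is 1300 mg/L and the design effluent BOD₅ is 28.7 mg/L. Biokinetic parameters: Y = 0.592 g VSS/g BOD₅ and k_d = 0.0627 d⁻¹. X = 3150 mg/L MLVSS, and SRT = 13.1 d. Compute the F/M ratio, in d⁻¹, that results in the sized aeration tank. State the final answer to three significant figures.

F/M ≈ 0.240 d⁻¹

Rearranging the biomass balance for a CMAS with decay, V = Y·Q·ΔS·θ_c / [X·(1+k_d θ_c)] = 0.592 × 360 × (1300 − 28.7) × 13.1 / [3150 × (1 + 0.0627 × 13.1)] = 3.55×10^6 / 5737 = 618.6 m³.
Food-to-microorganism ratio F/M = Q S₀ / (V X) = 360 × 1300 / (618.6 × 3150) = 0.2402 d⁻¹.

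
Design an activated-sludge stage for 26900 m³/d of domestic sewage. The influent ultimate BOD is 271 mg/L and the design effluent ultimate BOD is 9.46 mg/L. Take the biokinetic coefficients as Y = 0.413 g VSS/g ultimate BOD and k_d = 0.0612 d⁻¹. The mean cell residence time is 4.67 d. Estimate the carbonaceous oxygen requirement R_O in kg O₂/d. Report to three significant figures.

R_O ≈ 3830 kg O₂/d

Y_obs = Y / (1 + k_d θ_c) = 0.413 / (1 + 0.0612 × 4.67) = 0.413 / 1.286 = 0.3212.
Substrate removed = Q·(S₀ − S) = 26900 m³/d × (271 − 9.46) g/m³ = 7.04×10^6 g/d = 7035 kg/d.
P_X = Y_obs·Q·(S₀ − S) = 0.3212 × 7035 = 2260 kg VSS/d.
R_O = Q·ΔS − 1.42 P_X = 7035 − 3209 = 3827 kg O₂/d.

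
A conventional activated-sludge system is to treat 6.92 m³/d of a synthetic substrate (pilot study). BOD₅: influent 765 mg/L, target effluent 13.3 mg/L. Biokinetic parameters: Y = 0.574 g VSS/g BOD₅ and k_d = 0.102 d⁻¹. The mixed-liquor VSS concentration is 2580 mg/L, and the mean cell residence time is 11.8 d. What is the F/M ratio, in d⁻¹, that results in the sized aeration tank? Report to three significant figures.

From the SRT design equation V = Y Q (S₀−S) θ_c / [X (1 + k_d θ_c)] = 0.574 × 6.92 × (765 − 13.3) × 11.8 / [2580 × (1 + 0.102 × 11.8)] = 3.52×10^4 / 5685 = 6.197 m³.
F/M = applied load / biomass = Q·S₀/(V·X) = 6.92 × 765 / (6.197 × 2580) = 0.3311 d⁻¹.

F/M ≈ 0.331 d⁻¹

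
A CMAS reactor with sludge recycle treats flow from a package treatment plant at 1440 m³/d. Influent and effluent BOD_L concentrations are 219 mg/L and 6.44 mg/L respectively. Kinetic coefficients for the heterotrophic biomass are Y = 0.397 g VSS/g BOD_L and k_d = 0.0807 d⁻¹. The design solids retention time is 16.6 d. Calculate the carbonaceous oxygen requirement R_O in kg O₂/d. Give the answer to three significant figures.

The observed yield is Y_obs = Y/(1 + k_d·θ_c) = 0.397 / (1 + 0.0807 × 16.6) = 0.397 / 2.340 = 0.1697 g VSS per g BOD_L removed.
Q·(S₀ − S) = 1440 × (219 − 6.44) × 10⁻³ = 306.1 kg/d removed.
P_X = Y_obs·Q·(S₀ − S) = 0.1697 × 306.1 = 51.94 kg VSS/d.
R_O = Q·ΔS − 1.42 P_X = 306.1 − 73.75 = 232.3 kg O₂/d.

R_O ≈ 232 kg O₂/d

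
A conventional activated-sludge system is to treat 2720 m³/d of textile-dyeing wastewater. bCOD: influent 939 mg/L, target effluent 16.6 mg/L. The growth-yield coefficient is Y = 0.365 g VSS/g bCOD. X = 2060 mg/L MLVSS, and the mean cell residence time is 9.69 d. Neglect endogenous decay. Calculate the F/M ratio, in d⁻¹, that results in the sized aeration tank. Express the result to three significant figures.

F/M ≈ 0.288 d⁻¹

Biomass mass balance (decay neglected): V·X = Y·Q·(S₀ − S)·θ_c, so V = 0.365 × 2720 × (939 − 16.6) × 9.69 / 2060 = 4308 m³.
F/M = applied load / biomass = Q·S₀/(V·X) = 2720 × 939 / (4308 × 2060) = 0.2878 d⁻¹.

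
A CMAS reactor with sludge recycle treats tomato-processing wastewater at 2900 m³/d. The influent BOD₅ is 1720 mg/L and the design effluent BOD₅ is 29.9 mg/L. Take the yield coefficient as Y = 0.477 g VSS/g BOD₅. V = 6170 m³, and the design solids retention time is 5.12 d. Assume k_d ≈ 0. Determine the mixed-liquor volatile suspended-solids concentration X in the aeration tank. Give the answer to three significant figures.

Without decay, X = Y Q (S₀−S) θ_c / V = 0.477 × 2900 × (1720 − 29.9) × 5.12 / 6170 = 1940 mg/L.

X ≈ 1940 mg/L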